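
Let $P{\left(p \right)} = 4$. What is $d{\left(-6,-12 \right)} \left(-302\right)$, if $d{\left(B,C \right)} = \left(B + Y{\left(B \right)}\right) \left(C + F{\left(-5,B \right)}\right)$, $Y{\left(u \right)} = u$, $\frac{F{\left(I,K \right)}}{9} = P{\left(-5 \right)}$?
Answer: $86976$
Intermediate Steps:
$F{\left(I,K \right)} = 36$ ($F{\left(I,K \right)} = 9 \cdot 4 = 36$)
$d{\left(B,C \right)} = 2 B \left(36 + C\right)$ ($d{\left(B,C \right)} = \left(B + B\right) \left(C + 36\right) = 2 B \left(36 + C\right)$)
$d{\left(-6,-12 \right)} \left(-302\right) = 2 \left(-6\right) \left(36 - 12\right) \left(-302\right) = 2 \left(-6\right) 24 \left(-302\right) = \left(-288\right) \left(-302\right) = 86976$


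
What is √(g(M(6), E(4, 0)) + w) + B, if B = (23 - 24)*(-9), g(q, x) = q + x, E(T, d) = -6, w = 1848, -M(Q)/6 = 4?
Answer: 9 + 3*√202 ≈ 51.638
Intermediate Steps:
M(Q) = -24 (M(Q) = -6*4 = -24)
B = 9 (B = -1*(-9) = 9)
√(g(M(6), E(4, 0)) + w) + B = √((-24 - 6) + 1848) + 9 = √(-30 + 1848) + 9 = √1818 + 9 = 3*√202 + 9 = 9 + 3*√202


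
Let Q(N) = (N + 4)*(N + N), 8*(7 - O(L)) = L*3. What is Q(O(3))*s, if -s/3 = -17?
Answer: 189363/32 ≈ 5917.6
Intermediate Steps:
s = 51 (s = -3*(-17) = 51)
O(L) = 7 - 3*L/8 (O(L) = 7 - L*3/8 = 7 - 3*L/8)
Q(N) = 2*N*(4 + N) (Q(N) = (4 + N)*(2*N) = 2*N*(4 + N))
Q(O(3))*s = (2*(7 - 3/8*3)*(4 + (7 - 3/8*3)))*51 = (2*(7 - 9/8)*(4 + (7 - 9/8)))*51 = (2*(47/8)*(4 + 47/8))*51 = (2*(47/8)*(79/8))*51 = (3713/32)*51 = 189363/32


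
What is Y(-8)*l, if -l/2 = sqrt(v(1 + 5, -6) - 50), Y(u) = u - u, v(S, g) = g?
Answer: 0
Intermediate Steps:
Y(u) = 0
l = -4*I*sqrt(14) (l = -2*sqrt(-6 - 50) = -4*I*sqrt(14) ≈ -14.967*I)
Y(-8)*l = 0*(-4*I*sqrt(14)) = 0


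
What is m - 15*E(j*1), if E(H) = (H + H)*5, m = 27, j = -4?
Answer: 627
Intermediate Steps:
E(H) = 10*H (E(H) = (2*H)*5 = 10*H)
m - 15*E(j*1) = 27 - 150*(-4*1) = 27 - 150*(-4) = 27 - 15*(-40) = 27 + 600 = 627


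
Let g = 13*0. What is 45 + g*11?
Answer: 45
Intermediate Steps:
g = 0
45 + g*11 = 45 + 0*11 = 45 + 0 = 45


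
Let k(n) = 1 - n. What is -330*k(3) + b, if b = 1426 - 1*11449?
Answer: -9363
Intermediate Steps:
b = -10023 (b = 1426 - 11449 = -10023)
-330*k(3) + b = -330*(1 - 1*3) - 10023 = -330*(1 - 3) - 10023 = -330*(-2) - 10023 = 660 - 10023 = -9363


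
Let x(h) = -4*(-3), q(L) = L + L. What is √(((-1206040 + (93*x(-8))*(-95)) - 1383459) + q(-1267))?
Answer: I*√2698053 ≈ 1642.6*I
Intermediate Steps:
q(L) = 2*L
x(h) = 12
√(((-1206040 + (93*x(-8))*(-95)) - 1383459) + q(-1267)) = √(((-1206040 + (93*12)*(-95)) - 1383459) + 2*(-1267)) = √(((-1206040 + 1116*(-95)) - 1383459) - 2534) = √(((-1206040 - 106020) - 1383459) - 2534) = √((-1312060 - 1383459) - 2534) = √(-2695519 - 2534) = √(-2698053) = I*√2698053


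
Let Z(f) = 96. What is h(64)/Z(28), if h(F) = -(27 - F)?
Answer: 37/96 ≈ 0.38542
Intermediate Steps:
h(F) = -27 + F
h(64)/Z(28) = (-27 + 64)/96 = 37*(1/96) = 37/96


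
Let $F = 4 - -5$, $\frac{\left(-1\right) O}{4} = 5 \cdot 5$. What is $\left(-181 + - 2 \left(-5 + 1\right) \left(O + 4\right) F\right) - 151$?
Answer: $-7244$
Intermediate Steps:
$O = -100$ ($O = - 4 \cdot 5 \cdot 5 = \left(-4\right) 25 = -100$)
$F = 9$ ($F = 4 + 5 = 9$)
$\left(-181 + - 2 \left(-5 + 1\right) \left(O + 4\right) F\right) - 151 = \left(-181 + - 2 \left(-5 + 1\right) \left(-100 + 4\right) 9\right) - 151 = \left(-181 + - 2 \left(\left(-4\right) \left(-96\right)\right) 9\right) - 151 = \left(-181 + \left(-2\right) 384 \cdot 9\right) - 151 = \left(-181 - 6912\right) - 151 = -7093 - 151 = -7244$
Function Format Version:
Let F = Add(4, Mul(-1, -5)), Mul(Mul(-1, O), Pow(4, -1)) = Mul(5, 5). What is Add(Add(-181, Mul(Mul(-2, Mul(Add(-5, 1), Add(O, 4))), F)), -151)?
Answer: -7244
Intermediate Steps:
O = -100 (O = Mul(-4, Mul(5, 5)) = Mul(-4, 25) = -100)
F = 9 (F = Add(4, 5) = 9)
Add(Add(-181, Mul(Mul(-2, Mul(Add(-5, 1), Add(O, 4))), F)), -151) = Add(Add(-181, Mul(Mul(-2, Mul(Add(-5, 1), Add(-100, 4))), 9)), -151) = Add(Add(-181, Mul(Mul(-2, Mul(-4, -96)), 9)), -151) = Add(Add(-181, Mul(Mul(-2, 384), 9)), -151) = Add(Add(-181, Mul(-768, 9)), -151) = Add(Add(-181, -6912), -151) = Add(-7093, -151) = -7244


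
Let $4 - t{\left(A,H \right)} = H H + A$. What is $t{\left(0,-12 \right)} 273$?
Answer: $-38220$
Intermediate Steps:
$t{\left(A,H \right)} = 4 - A - H^{2}$ ($t{\left(A,H \right)} = 4 - \left(H H + A\right) = 4 - \left(H^{2} + A\right) = 4 - \left(A + H^{2}\right) = 4 - A - H^{2}$)
$t{\left(0,-12 \right)} 273 = \left(4 - 0 - \left(-12\right)^{2}\right) 273 = \left(4 + 0 - 144\right) 273 = \left(-140\right) 273 = -38220$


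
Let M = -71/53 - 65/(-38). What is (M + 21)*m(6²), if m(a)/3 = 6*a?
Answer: 13945284/1007 ≈ 13848.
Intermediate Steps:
M = 747/2014 (M = -71*1/53 - 65*(-1/38) = -71/53 + 65/38 = 747/2014 ≈ 0.37090)
m(a) = 18*a (m(a) = 3*(6*a) = 18*a)
(M + 21)*m(6²) = (747/2014 + 21)*(18*6²) = 43041*(18*36)/2014 = (43041/2014)*648 = 13945284/1007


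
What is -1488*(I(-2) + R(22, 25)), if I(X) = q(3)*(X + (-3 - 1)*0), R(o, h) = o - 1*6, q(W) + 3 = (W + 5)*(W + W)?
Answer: 110112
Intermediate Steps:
q(W) = -3 + 2*W*(5 + W) (q(W) = -3 + (W + 5)*(W + W) = -3 + (5 + W)*(2*W) = -3 + 2*W*(5 + W))
R(o, h) = -6 + o (R(o, h) = o - 6 = -6 + o)
I(X) = 45*X (I(X) = (-3 + 2*3² + 10*3)*(X + (-3 - 1)*0) = (-3 + 2*9 + 30)*(X - 4*0) = (-3 + 18 + 30)*(X + 0) = 45*X)
-1488*(I(-2) + R(22, 25)) = -1488*(45*(-2) + (-6 + 22)) = -1488*(-90 + 16) = -1488*(-74) = 110112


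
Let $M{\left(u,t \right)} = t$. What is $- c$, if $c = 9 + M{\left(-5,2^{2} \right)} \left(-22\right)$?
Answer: $79$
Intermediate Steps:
$c = -79$ ($c = 9 + 2^{2} \left(-22\right) = 9 + 4 \left(-22\right) = 9 - 88 = -79$)
$- c = \left(-1\right) \left(-79\right) = 79$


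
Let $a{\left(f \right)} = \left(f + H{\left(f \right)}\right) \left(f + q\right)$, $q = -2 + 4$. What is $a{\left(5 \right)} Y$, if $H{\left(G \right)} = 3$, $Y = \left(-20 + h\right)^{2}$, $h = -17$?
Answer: $76664$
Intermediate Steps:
$Y = 1369$ ($Y = \left(-20 - 17\right)^{2} = \left(-37\right)^{2} = 1369$)
$q = 2$
$a{\left(f \right)} = \left(2 + f\right) \left(3 + f\right)$ ($a{\left(f \right)} = \left(f + 3\right) \left(f + 2\right) = \left(3 + f\right) \left(2 + f\right) = \left(2 + f\right) \left(3 + f\right)$)
$a{\left(5 \right)} Y = \left(6 + 5^{2} + 5 \cdot 5\right) 1369 = \left(6 + 25 + 25\right) 1369 = 56 \cdot 1369 = 76664$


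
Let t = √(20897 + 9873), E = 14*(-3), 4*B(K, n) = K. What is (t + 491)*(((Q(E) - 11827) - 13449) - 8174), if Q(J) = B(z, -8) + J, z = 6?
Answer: -32887671/2 - 66981*√30770/2 ≈ -2.2319e+7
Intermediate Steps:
B(K, n) = K/4
E = -42
t = √30770 ≈ 175.41
Q(J) = 3/2 + J (Q(J) = (¼)*6 + J = 3/2 + J)
(t + 491)*(((Q(E) - 11827) - 13449) - 8174) = (√30770 + 491)*((((3/2 - 42) - 11827) - 13449) - 8174) = (491 + √30770)*(((-81/2 - 11827) - 13449) - 8174) = (491 + √30770)*((-23735/2 - 13449) - 8174) = (491 + √30770)*(-50633/2 - 8174) = (491 + √30770)*(-66981/2) = -32887671/2 - 66981*√30770/2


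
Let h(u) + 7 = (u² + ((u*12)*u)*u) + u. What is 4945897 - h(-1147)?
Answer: 18111673718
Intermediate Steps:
h(u) = -7 + u + u² + 12*u³ (h(u) = -7 + ((u² + ((u*12)*u)*u) + u) = -7 + ((u² + ((12*u)*u)*u) + u) = -7 + ((u² + (12*u²)*u) + u) = -7 + ((u² + 12*u³) + u) = -7 + (u + u² + 12*u³) = -7 + u + u² + 12*u³)
4945897 - h(-1147) = 4945897 - (-7 - 1147 + (-1147)² + 12*(-1147)³) = 4945897 - (-7 - 1147 + 1315609 + 12*(-1509003523)) = 4945897 - (-7 - 1147 + 1315609 - 18108042276) = 4945897 - 1*(-18106727821) = 4945897 + 18106727821 = 18111673718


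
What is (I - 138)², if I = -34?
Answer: 29584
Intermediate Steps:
(I - 138)² = (-34 - 138)² = (-172)² = 29584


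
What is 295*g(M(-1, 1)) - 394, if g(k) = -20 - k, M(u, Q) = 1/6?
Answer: -38059/6 ≈ -6343.2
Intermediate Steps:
M(u, Q) = ⅙
295*g(M(-1, 1)) - 394 = 295*(-20 - 1*⅙) - 394 = 295*(-20 - ⅙) - 394 = 295*(-121/6) - 394 = -35695/6 - 394 = -38059/6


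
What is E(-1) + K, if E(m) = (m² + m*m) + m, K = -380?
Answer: -379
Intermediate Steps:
E(m) = m + 2*m² (E(m) = (m² + m²) + m = 2*m² + m = m + 2*m²)
E(-1) + K = -(1 + 2*(-1)) - 380 = -(1 - 2) - 380 = -1*(-1) - 380 = 1 - 380 = -379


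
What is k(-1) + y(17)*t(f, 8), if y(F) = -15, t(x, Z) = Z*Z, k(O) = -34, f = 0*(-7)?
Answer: -994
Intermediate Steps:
f = 0
t(x, Z) = Z²
k(-1) + y(17)*t(f, 8) = -34 - 15*8² = -34 - 15*64 = -34 - 960 = -994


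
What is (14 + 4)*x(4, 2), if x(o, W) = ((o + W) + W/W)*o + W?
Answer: 540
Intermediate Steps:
x(o, W) = W + o*(1 + W + o) (x(o, W) = ((W + o) + 1)*o + W = (1 + W + o)*o + W = o*(1 + W + o) + W = W + o*(1 + W + o))
(14 + 4)*x(4, 2) = (14 + 4)*(2 + 4 + 4**2 + 2*4) = 18*(2 + 4 + 16 + 8) = 18*30 = 540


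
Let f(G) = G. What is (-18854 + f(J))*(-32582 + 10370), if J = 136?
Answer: 415764216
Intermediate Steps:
(-18854 + f(J))*(-32582 + 10370) = (-18854 + 136)*(-32582 + 10370) = -18718*(-22212) = 415764216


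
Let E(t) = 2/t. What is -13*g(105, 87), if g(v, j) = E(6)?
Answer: -13/3 ≈ -4.3333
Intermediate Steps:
g(v, j) = ⅓ (g(v, j) = 2/6 = 2*(⅙) = ⅓)
-13*g(105, 87) = -13*⅓ = -13/3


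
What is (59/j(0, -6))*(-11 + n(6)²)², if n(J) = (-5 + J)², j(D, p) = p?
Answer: -2950/3 ≈ -983.33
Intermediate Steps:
(59/j(0, -6))*(-11 + n(6)²)² = (59/(-6))*(-11 + ((-5 + 6)²)²)² = (59*(-⅙))*(-11 + (1²)²)² = -59*(-11 + 1²)²/6 = -59*(-11 + 1)²/6 = -59/6*(-10)² = -59/6*100 = -2950/3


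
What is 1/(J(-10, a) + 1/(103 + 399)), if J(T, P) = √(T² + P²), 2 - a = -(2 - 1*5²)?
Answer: -502/136334163 + 252004*√541/136334163 ≈ 0.042990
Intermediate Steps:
a = -21 (a = 2 - (-1)*(2 - 1*5²) = 2 - (-1)*(2 - 1*25) = 2 - (-1)*(2 - 25) = 2 - (-1)*(-23) = 2 - 1*23 = 2 - 23 = -21)
J(T, P) = √(P² + T²)
1/(J(-10, a) + 1/(103 + 399)) = 1/(√((-21)² + (-10)²) + 1/(103 + 399)) = 1/(√(441 + 100) + 1/502) = 1/(√541 + 1/502) = 1/(1/502 + √541)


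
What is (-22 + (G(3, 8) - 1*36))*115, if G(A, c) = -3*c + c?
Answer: -8510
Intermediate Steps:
G(A, c) = -2*c
(-22 + (G(3, 8) - 1*36))*115 = (-22 + (-2*8 - 1*36))*115 = (-22 + (-16 - 36))*115 = (-22 - 52)*115 = -74*115 = -8510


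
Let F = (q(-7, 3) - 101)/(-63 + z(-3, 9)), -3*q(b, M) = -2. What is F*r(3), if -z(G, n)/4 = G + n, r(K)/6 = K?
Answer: 602/29 ≈ 20.759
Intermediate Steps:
r(K) = 6*K
z(G, n) = -4*G - 4*n (z(G, n) = -4*(G + n) = -4*G - 4*n)
q(b, M) = 2/3 (q(b, M) = -1/3*(-2) = 2/3)
F = 301/261 (F = (2/3 - 101)/(-63 + (-4*(-3) - 4*9)) = -301/(3*(-63 + (12 - 36))) = -301/(3*(-63 - 24)) = -301/3/(-87) = -301/3*(-1/87) = 301/261 ≈ 1.1533)
F*r(3) = 301*(6*3)/261 = (301/261)*18 = 602/29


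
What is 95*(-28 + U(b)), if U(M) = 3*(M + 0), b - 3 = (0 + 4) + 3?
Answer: 190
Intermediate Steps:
b = 10 (b = 3 + ((0 + 4) + 3) = 3 + (4 + 3) = 3 + 7 = 10)
U(M) = 3*M
95*(-28 + U(b)) = 95*(-28 + 3*10) = 95*(-28 + 30) = 95*2 = 190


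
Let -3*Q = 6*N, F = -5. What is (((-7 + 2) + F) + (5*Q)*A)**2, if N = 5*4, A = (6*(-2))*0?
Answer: 100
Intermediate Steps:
A = 0 (A = -12*0 = 0)
N = 20
Q = -40 (Q = -2*20 = -1/3*120 = -40)
(((-7 + 2) + F) + (5*Q)*A)**2 = (((-7 + 2) - 5) + (5*(-40))*0)**2 = ((-5 - 5) - 200*0)**2 = (-10 + 0)**2 = (-10)**2 = 100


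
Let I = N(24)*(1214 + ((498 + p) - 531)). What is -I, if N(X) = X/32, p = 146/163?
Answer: -577947/652 ≈ -886.42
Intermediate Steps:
p = 146/163 (p = 146*(1/163) = 146/163 ≈ 0.89571)
N(X) = X/32 (N(X) = X*(1/32) = X/32)
I = 577947/652 (I = ((1/32)*24)*(1214 + ((498 + 146/163) - 531)) = 3*(1214 + (81320/163 - 531))/4 = 3*(1214 - 5233/163)/4 = (¾)*(192649/163) = 577947/652 ≈ 886.42)
-I = -1*577947/652 = -577947/652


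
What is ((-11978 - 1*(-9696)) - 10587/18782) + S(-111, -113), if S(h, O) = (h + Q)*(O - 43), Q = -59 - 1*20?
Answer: 513827369/18782 ≈ 27357.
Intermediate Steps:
Q = -79 (Q = -59 - 20 = -79)
S(h, O) = (-79 + h)*(-43 + O) (S(h, O) = (h - 79)*(O - 43) = (-79 + h)*(-43 + O))
((-11978 - 1*(-9696)) - 10587/18782) + S(-111, -113) = ((-11978 - 1*(-9696)) - 10587/18782) + (3397 - 79*(-113) - 43*(-111) - 113*(-111)) = ((-11978 + 9696) - 10587*1/18782) + (3397 + 8927 + 4773 + 12543) = (-2282 - 10587/18782) + 29640 = -42871111/18782 + 29640 = 513827369/18782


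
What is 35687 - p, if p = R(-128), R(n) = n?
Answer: 35815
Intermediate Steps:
p = -128
35687 - p = 35687 - 1*(-128) = 35687 + 128 = 35815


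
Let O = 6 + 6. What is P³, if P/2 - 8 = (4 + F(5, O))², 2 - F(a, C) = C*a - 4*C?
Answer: 681472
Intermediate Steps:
O = 12
F(a, C) = 2 + 4*C - C*a (F(a, C) = 2 - (C*a - 4*C) = 2 - (-4*C + C*a) = 2 + (4*C - C*a) = 2 + 4*C - C*a)
P = 88 (P = 16 + 2*(4 + (2 + 4*12 - 1*12*5))² = 16 + 2*(4 + (2 + 48 - 60))² = 16 + 2*(4 - 10)² = 16 + 2*(-6)² = 16 + 2*36 = 16 + 72 = 88)
P³ = 88³ = 681472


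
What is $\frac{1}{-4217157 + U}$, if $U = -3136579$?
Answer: $- \frac{1}{7353736} \approx -1.3599 \cdot 10^{-7}$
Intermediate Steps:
$\frac{1}{-4217157 + U} = \frac{1}{-4217157 - 3136579} = \frac{1}{-7353736} = - \frac{1}{7353736}$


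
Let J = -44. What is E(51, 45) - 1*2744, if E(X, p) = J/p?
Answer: -123524/45 ≈ -2745.0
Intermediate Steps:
E(X, p) = -44/p
E(51, 45) - 1*2744 = -44/45 - 1*2744 = -44*1/45 - 2744 = -44/45 - 2744 = -123524/45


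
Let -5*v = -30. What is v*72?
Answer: 432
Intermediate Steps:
v = 6 (v = -⅕*(-30) = 6)
v*72 = 6*72 = 432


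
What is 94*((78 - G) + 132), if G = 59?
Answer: 14194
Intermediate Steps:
94*((78 - G) + 132) = 94*((78 - 1*59) + 132) = 94*((78 - 59) + 132) = 94*(19 + 132) = 94*151 = 14194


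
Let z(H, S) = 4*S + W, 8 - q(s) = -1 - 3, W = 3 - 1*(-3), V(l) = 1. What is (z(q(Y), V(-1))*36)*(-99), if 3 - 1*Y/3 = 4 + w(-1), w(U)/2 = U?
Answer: -35640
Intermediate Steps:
W = 6 (W = 3 + 3 = 6)
w(U) = 2*U
Y = 3 (Y = 9 - 3*(4 + 2*(-1)) = 9 - 3*(4 - 2) = 9 - 3*2 = 9 - 6 = 3)
q(s) = 12 (q(s) = 8 - (-1 - 3) = 8 - 1*(-4) = 8 + 4 = 12)
z(H, S) = 6 + 4*S (z(H, S) = 4*S + 6 = 6 + 4*S)
(z(q(Y), V(-1))*36)*(-99) = ((6 + 4*1)*36)*(-99) = ((6 + 4)*36)*(-99) = (10*36)*(-99) = 360*(-99) = -35640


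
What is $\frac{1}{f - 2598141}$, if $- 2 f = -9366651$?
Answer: $\frac{2}{4170369} \approx 4.7957 \cdot 10^{-7}$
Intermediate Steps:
$f = \frac{9366651}{2}$ ($f = \left(- \frac{1}{2}\right) \left(-9366651\right) = \frac{9366651}{2} \approx 4.6833 \cdot 10^{6}$)
$\frac{1}{f - 2598141} = \frac{1}{\frac{9366651}{2} - 2598141} = \frac{1}{\frac{4170369}{2}} = \frac{2}{4170369}$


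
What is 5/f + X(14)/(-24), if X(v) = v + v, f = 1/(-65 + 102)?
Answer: 1103/6 ≈ 183.83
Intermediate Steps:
f = 1/37 ≈ 0.027027
X(v) = 2*v
5/f + X(14)/(-24) = 5/(1/37) + (2*14)/(-24) = 5*37 + 28*(-1/24) = 185 - 7/6 = 1103/6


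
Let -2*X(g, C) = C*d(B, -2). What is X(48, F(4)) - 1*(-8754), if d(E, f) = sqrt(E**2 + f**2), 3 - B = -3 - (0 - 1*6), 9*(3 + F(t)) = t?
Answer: 78809/9 ≈ 8756.6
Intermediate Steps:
F(t) = -3 + t/9
B = 0 (B = 3 - (-3 - (0 - 1*6)) = 3 - (-3 - (0 - 6)) = 3 - (-3 - 1*(-6)) = 3 - (-3 + 6) = 3 - 1*3 = 3 - 3 = 0)
X(g, C) = -C (X(g, C) = -C*sqrt(0**2 + (-2)**2)/2 = -C*sqrt(0 + 4)/2 = -C*sqrt(4)/2 = -C*2/2 = -C)
X(48, F(4)) - 1*(-8754) = -(-3 + (1/9)*4) - 1*(-8754) = -(-3 + 4/9) + 8754 = -1*(-23/9) + 8754 = 23/9 + 8754 = 78809/9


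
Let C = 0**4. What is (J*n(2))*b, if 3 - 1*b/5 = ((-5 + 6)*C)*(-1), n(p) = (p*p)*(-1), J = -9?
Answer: 540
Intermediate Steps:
n(p) = -p**2 (n(p) = p**2*(-1) = -p**2)
C = 0
b = 15 (b = 15 - 5*(-5 + 6)*0*(-1) = 15 - 5*1*0*(-1) = 15 - 0*(-1) = 15 - 5*0 = 15 + 0 = 15)
(J*n(2))*b = -(-9)*2**2*15 = -(-9)*4*15 = -9*(-4)*15 = 36*15 = 540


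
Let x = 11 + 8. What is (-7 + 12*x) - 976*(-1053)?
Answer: 1027949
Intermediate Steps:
x = 19
(-7 + 12*x) - 976*(-1053) = (-7 + 12*19) - 976*(-1053) = (-7 + 228) + 1027728 = 221 + 1027728 = 1027949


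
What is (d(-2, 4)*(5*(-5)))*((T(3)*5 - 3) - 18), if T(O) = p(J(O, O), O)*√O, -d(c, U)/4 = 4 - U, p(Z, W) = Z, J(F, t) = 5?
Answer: 0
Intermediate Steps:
d(c, U) = -16 + 4*U (d(c, U) = -4*(4 - U) = -16 + 4*U)
T(O) = 5*√O
(d(-2, 4)*(5*(-5)))*((T(3)*5 - 3) - 18) = ((-16 + 4*4)*(5*(-5)))*(((5*√3)*5 - 3) - 18) = ((-16 + 16)*(-25))*((25*√3 - 3) - 18) = (0*(-25))*((-3 + 25*√3) - 18) = 0*(-21 + 25*√3) = 0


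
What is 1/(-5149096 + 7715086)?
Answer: 1/2565990 ≈ 3.8971e-7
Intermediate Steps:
1/(-5149096 + 7715086) = 1/2565990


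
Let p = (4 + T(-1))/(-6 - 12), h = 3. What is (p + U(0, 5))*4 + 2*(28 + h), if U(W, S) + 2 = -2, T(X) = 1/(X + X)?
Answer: 407/9 ≈ 45.222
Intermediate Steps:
T(X) = 1/(2*X)
U(W, S) = -4 (U(W, S) = -2 - 2 = -4)
p = -7/36 (p = (4 + (½)/(-1))/(-6 - 12) = (4 + (½)*(-1))/(-18) = (4 - ½)*(-1/18) = (7/2)*(-1/18) = -7/36 ≈ -0.19444)
(p + U(0, 5))*4 + 2*(28 + h) = (-7/36 - 4)*4 + 2*(28 + 3) = -151/36*4 + 2*31 = -151/9 + 62 = 407/9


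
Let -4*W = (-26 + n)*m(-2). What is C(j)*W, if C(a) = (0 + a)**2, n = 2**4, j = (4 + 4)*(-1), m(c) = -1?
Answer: -160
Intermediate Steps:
j = -8 (j = 8*(-1) = -8)
n = 16
W = -5/2 (W = -(-26 + 16)*(-1)/4 = -(-5)*(-1)/2 = -1/4*10 = -5/2 ≈ -2.5000)
C(a) = a**2
C(j)*W = (-8)**2*(-5/2) = 64*(-5/2) = -160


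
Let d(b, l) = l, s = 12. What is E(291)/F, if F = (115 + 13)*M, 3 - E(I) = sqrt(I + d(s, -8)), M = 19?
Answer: 3/2432 - sqrt(283)/2432 ≈ -0.0056836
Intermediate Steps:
E(I) = 3 - sqrt(-8 + I) (E(I) = 3 - sqrt(I - 8) = 3 - sqrt(-8 + I))
F = 2432 (F = (115 + 13)*19 = 128*19 = 2432)
E(291)/F = (3 - sqrt(-8 + 291))/2432 = (3 - sqrt(283))*(1/2432) = 3/2432 - sqrt(283)/2432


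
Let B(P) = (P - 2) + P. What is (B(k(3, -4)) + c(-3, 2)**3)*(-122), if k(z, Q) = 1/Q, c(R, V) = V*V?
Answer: -7503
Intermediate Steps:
c(R, V) = V**2
B(P) = -2 + 2*P (B(P) = (-2 + P) + P = -2 + 2*P)
(B(k(3, -4)) + c(-3, 2)**3)*(-122) = ((-2 + 2/(-4)) + (2**2)**3)*(-122) = ((-2 + 2*(-1/4)) + 4**3)*(-122) = ((-2 - 1/2) + 64)*(-122) = (-5/2 + 64)*(-122) = (123/2)*(-122) = -7503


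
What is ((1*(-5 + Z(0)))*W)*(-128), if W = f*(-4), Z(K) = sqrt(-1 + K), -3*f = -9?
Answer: -7680 + 1536*I ≈ -7680.0 + 1536.0*I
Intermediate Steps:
f = 3 (f = -1/3*(-9) = 3)
W = -12 (W = 3*(-4) = -12)
((1*(-5 + Z(0)))*W)*(-128) = ((1*(-5 + sqrt(-1 + 0)))*(-12))*(-128) = ((1*(-5 + sqrt(-1)))*(-12))*(-128) = ((1*(-5 + I))*(-12))*(-128) = ((-5 + I)*(-12))*(-128) = (60 - 12*I)*(-128) = -7680 + 1536*I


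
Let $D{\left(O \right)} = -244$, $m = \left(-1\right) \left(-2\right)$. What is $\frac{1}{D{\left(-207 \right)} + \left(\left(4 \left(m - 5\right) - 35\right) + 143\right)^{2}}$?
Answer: $\frac{1}{8972} \approx 0.00011146$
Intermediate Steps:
$m = 2$
$\frac{1}{D{\left(-207 \right)} + \left(\left(4 \left(m - 5\right) - 35\right) + 143\right)^{2}} = \frac{1}{-244 + \left(\left(4 \left(2 - 5\right) - 35\right) + 143\right)^{2}} = \frac{1}{-244 + \left(\left(4 \left(-3\right) - 35\right) + 143\right)^{2}} = \frac{1}{-244 + \left(\left(-12 - 35\right) + 143\right)^{2}} = \frac{1}{-244 + \left(-47 + 143\right)^{2}} = \frac{1}{-244 + 96^{2}} = \frac{1}{-244 + 9216} = \frac{1}{8972}$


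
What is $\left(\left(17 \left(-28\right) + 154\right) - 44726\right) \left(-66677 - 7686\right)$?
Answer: $3349904424$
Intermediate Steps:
$\left(\left(17 \left(-28\right) + 154\right) - 44726\right) \left(-66677 - 7686\right) = \left(\left(-476 + 154\right) + \left(-78215 + 33489\right)\right) \left(-74363\right) = \left(-322 - 44726\right) \left(-74363\right) = \left(-45048\right) \left(-74363\right) = 3349904424$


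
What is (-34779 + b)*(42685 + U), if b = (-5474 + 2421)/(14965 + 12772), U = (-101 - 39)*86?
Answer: -29562256253520/27737 ≈ -1.0658e+9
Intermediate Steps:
U = -12040 (U = -140*86 = -12040)
b = -3053/27737 ≈ -0.11007
(-34779 + b)*(42685 + U) = (-34779 - 3053/27737)*(42685 - 12040) = -964668176/27737*30645 = -29562256253520/27737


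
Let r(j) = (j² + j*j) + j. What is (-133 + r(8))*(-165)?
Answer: -495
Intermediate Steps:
r(j) = j + 2*j² (r(j) = (j² + j²) + j = 2*j² + j = j + 2*j²)
(-133 + r(8))*(-165) = (-133 + 8*(1 + 2*8))*(-165) = (-133 + 8*(1 + 16))*(-165) = (-133 + 8*17)*(-165) = (-133 + 136)*(-165) = 3*(-165) = -495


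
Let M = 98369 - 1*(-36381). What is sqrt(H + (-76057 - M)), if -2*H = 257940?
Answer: 3*I*sqrt(37753) ≈ 582.9*I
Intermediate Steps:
M = 134750 (M = 98369 + 36381 = 134750)
H = -128970 (H = -1/2*257940 = -128970)
sqrt(H + (-76057 - M)) = sqrt(-128970 + (-76057 - 1*134750)) = sqrt(-128970 + (-76057 - 134750)) = sqrt(-128970 - 210807) = sqrt(-339777) = 3*I*sqrt(37753)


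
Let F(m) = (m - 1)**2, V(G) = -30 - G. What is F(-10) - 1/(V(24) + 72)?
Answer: 2177/18 ≈ 120.94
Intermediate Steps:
F(m) = (-1 + m)**2
F(-10) - 1/(V(24) + 72) = (-1 - 10)**2 - 1/((-30 - 1*24) + 72) = (-11)**2 - 1/((-30 - 24) + 72) = 121 - 1/(-54 + 72) = 121 - 1/18 = 2177/18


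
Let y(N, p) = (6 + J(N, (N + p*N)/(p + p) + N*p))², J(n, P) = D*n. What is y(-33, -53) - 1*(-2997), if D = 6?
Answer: 39861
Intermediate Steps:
J(n, P) = 6*n
y(N, p) = (6 + 6*N)²
y(-33, -53) - 1*(-2997) = 36*(1 - 33)² - 1*(-2997) = 36*(-32)² + 2997 = 36*1024 + 2997 = 36864 + 2997 = 39861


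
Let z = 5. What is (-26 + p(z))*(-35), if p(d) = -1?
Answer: 945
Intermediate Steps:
(-26 + p(z))*(-35) = (-26 - 1)*(-35) = -27*(-35) = 945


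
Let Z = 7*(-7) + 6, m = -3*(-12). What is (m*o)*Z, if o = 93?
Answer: -143964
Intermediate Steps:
m = 36
Z = -43 (Z = -49 + 6 = -43)
(m*o)*Z = (36*93)*(-43) = 3348*(-43) = -143964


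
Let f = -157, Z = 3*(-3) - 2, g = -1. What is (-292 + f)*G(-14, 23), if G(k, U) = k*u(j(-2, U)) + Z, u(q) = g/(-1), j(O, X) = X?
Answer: 11225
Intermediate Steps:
Z = -11 (Z = -9 - 2 = -11)
u(q) = 1 (u(q) = -1/(-1) = -1*(-1) = 1)
G(k, U) = -11 + k (G(k, U) = k*1 - 11 = k - 11 = -11 + k)
(-292 + f)*G(-14, 23) = (-292 - 157)*(-11 - 14) = -449*(-25) = 11225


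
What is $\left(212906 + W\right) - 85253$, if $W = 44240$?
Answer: $171893$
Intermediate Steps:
$\left(212906 + W\right) - 85253 = \left(212906 + 44240\right) - 85253 = 257146 - 85253 = 171893$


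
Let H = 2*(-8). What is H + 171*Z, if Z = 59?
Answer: 10073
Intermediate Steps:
H = -16
H + 171*Z = -16 + 171*59 = -16 + 10089 = 10073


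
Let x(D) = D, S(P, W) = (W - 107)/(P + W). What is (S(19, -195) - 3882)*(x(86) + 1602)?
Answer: -72049115/11 ≈ -6.5499e+6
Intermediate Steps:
S(P, W) = (-107 + W)/(P + W)
(S(19, -195) - 3882)*(x(86) + 1602) = ((-107 - 195)/(19 - 195) - 3882)*(86 + 1602) = (-302/(-176) - 3882)*1688 = (-1/176*(-302) - 3882)*1688 = (151/88 - 3882)*1688 = -341465/88*1688 = -72049115/11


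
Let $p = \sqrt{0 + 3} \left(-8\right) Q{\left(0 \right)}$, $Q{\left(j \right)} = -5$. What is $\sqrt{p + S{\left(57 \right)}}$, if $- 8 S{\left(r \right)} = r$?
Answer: $\frac{\sqrt{-114 + 640 \sqrt{3}}}{4} \approx 7.884$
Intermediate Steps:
$S{\left(r \right)} = - \frac{r}{8}$
$p = 40 \sqrt{3}$ ($p = \sqrt{0 + 3} \left(-8\right) \left(-5\right) = \sqrt{3} \left(-8\right) \left(-5\right) = - 8 \sqrt{3} \left(-5\right) = 40 \sqrt{3} \approx 69.282$)
$\sqrt{p + S{\left(57 \right)}} = \sqrt{40 \sqrt{3} - \frac{57}{8}} = \sqrt{- \frac{57}{8} + 40 \sqrt{3}}$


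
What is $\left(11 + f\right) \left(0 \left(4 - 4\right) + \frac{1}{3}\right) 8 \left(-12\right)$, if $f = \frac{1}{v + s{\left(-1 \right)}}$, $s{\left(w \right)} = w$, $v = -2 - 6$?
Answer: $- \frac{3136}{9} \approx -348.44$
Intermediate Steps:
$v = -8$ ($v = -2 - 6 = -8$)
$f = - \frac{1}{9}$ ($f = \frac{1}{-8 - 1} = \frac{1}{-9} = - \frac{1}{9} \approx -0.11111$)
$\left(11 + f\right) \left(0 \left(4 - 4\right) + \frac{1}{3}\right) 8 \left(-12\right) = \left(11 - \frac{1}{9}\right) \left(0 \left(4 - 4\right) + \frac{1}{3}\right) 8 \left(-12\right) = \frac{98 \left(0 \cdot 0 + \frac{1}{3}\right)}{9} \cdot 8 \left(-12\right) = \frac{98 \left(0 + \frac{1}{3}\right)}{9} \cdot 8 \left(-12\right) = \frac{98}{9} \cdot \frac{1}{3} \cdot 8 \left(-12\right) = \frac{98}{27} \cdot 8 \left(-12\right) = \frac{784}{27} \left(-12\right) = - \frac{3136}{9}$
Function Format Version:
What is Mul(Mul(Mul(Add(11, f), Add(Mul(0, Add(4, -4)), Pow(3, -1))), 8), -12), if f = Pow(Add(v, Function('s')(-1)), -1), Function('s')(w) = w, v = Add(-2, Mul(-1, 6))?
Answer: Rational(-3136, 9) ≈ -348.44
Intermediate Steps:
v = -8 (v = Add(-2, -6) = -8)
f = Rational(-1, 9) (f = Pow(Add(-8, -1), -1) = Pow(-9, -1) = Rational(-1, 9) ≈ -0.11111)
Mul(Mul(Mul(Add(11, f), Add(Mul(0, Add(4, -4)), Pow(3, -1))), 8), -12) = Mul(Mul(Mul(Add(11, Rational(-1, 9)), Add(Mul(0, Add(4, -4)), Pow(3, -1))), 8), -12) = Mul(Mul(Mul(Rational(98, 9), Add(Mul(0, 0), Rational(1, 3))), 8), -12) = Mul(Mul(Mul(Rational(98, 9), Add(0, Rational(1, 3))), 8), -12) = Mul(Mul(Mul(Rational(98, 9), Rational(1, 3)), 8), -12) = Mul(Mul(Rational(98, 27), 8), -12) = Mul(Rational(784, 27), -12) = Rational(-3136, 9)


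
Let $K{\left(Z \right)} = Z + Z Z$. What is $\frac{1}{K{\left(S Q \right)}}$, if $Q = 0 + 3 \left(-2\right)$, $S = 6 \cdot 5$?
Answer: $\frac{1}{32220} \approx 3.1037 \cdot 10^{-5}$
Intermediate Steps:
$S = 30$
$Q = -6$ ($Q = 0 - 6 = -6$)
$K{\left(Z \right)} = Z + Z^{2}$
$\frac{1}{K{\left(S Q \right)}} = \frac{1}{30 \left(-6\right) \left(1 + 30 \left(-6\right)\right)} = \frac{1}{\left(-180\right) \left(1 - 180\right)} = \frac{1}{\left(-180\right) \left(-179\right)} = \frac{1}{32220}$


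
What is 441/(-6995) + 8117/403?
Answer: 56600692/2818985 ≈ 20.078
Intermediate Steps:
441/(-6995) + 8117/403 = 441*(-1/6995) + 8117*(1/403) = -441/6995 + 8117/403 = 56600692/2818985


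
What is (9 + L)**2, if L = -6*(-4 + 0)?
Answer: 1089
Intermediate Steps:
L = 24 (L = -6*(-4) = 24)
(9 + L)**2 = (9 + 24)**2 = 33**2 = 1089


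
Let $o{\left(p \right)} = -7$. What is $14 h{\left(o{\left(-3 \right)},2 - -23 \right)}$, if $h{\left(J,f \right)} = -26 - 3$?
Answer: $-406$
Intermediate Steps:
$h{\left(J,f \right)} = -29$ ($h{\left(J,f \right)} = -26 - 3 = -29$)
$14 h{\left(o{\left(-3 \right)},2 - -23 \right)} = 14 \left(-29\right) = -406$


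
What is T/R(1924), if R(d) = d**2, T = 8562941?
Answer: 8562941/3701776 ≈ 2.3132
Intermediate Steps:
T/R(1924) = 8562941/(1924**2) = 8562941/3701776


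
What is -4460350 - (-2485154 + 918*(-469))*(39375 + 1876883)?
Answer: 5587221325218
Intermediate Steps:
-4460350 - (-2485154 + 918*(-469))*(39375 + 1876883) = -4460350 - (-2485154 - 430542)*1916258 = -4460350 - (-2915696)*1916258 = -4460350 - 1*(-5587225785568) = -4460350 + 5587225785568 = 5587221325218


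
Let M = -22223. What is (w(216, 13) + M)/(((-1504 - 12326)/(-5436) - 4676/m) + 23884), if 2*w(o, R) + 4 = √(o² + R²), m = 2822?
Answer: -28411684350/30533627671 + 3195915*√1873/30533627671 ≈ -0.92597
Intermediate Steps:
w(o, R) = -2 + √(R² + o²)/2 (w(o, R) = -2 + √(o² + R²)/2 = -2 + √(R² + o²)/2)
(w(216, 13) + M)/(((-1504 - 12326)/(-5436) - 4676/m) + 23884) = ((-2 + √(13² + 216²)/2) - 22223)/(((-1504 - 12326)/(-5436) - 4676/2822) + 23884) = ((-2 + √(169 + 46656)/2) - 22223)/((-13830*(-1/5436) - 4676*1/2822) + 23884) = ((-2 + √46825/2) - 22223)/((2305/906 - 2338/1411) + 23884) = ((-2 + (5*√1873)/2) - 22223)/(1134127/1278366 + 23884) = ((-2 + 5*√1873/2) - 22223)/(30533627671/1278366) = (-22225 + 5*√1873/2)*(1278366/30533627671) = -28411684350/30533627671 + 3195915*√1873/30533627671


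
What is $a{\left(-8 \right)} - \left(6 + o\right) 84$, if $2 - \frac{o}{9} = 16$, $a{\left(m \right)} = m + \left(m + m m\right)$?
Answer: $10128$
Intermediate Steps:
$a{\left(m \right)} = m^{2} + 2 m$ ($a{\left(m \right)} = m + \left(m + m^{2}\right) = m^{2} + 2 m$)
$o = -126$ ($o = 18 - 144 = -126$)
$a{\left(-8 \right)} - \left(6 + o\right) 84 = - 8 \left(2 - 8\right) - \left(6 - 126\right) 84 = \left(-8\right) \left(-6\right) - \left(-120\right) 84 = 48 - -10080 = 48 + 10080 = 10128$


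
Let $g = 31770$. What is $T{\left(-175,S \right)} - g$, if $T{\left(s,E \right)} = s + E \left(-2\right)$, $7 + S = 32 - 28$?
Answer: $-31939$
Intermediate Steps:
$S = -3$ ($S = -7 + \left(32 - 28\right) = -7 + 4 = -3$)
$T{\left(s,E \right)} = s - 2 E$
$T{\left(-175,S \right)} - g = \left(-175 - -6\right) - 31770 = \left(-175 + 6\right) - 31770 = -169 - 31770 = -31939$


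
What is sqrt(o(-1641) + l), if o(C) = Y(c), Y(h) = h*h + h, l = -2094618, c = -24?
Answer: 3*I*sqrt(232674) ≈ 1447.1*I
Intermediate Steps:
Y(h) = h + h**2 (Y(h) = h**2 + h = h + h**2)
o(C) = 552 (o(C) = -24*(1 - 24) = -24*(-23) = 552)
sqrt(o(-1641) + l) = sqrt(552 - 2094618) = sqrt(-2094066) = 3*I*sqrt(232674)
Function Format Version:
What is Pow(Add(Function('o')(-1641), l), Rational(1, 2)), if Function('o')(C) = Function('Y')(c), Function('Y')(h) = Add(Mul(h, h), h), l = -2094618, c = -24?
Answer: Mul(3, I, Pow(232674, Rational(1, 2))) ≈ Mul(1447.1, I)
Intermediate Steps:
Function('Y')(h) = Add(h, Pow(h, 2)) (Function('Y')(h) = Add(Pow(h, 2), h) = Add(h, Pow(h, 2)))
Function('o')(C) = 552 (Function('o')(C) = Mul(-24, Add(1, -24)) = Mul(-24, -23) = 552)
Pow(Add(Function('o')(-1641), l), Rational(1, 2)) = Pow(Add(552, -2094618), Rational(1, 2)) = Pow(-2094066, Rational(1, 2)) = Mul(3, I, Pow(232674, Rational(1, 2)))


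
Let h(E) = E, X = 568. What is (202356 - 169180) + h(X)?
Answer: 33744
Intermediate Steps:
(202356 - 169180) + h(X) = (202356 - 169180) + 568 = 33176 + 568 = 33744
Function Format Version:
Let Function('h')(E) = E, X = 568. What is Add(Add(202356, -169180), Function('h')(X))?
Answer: 33744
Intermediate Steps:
Add(Add(202356, -169180), Function('h')(X)) = Add(Add(202356, -169180), 568) = Add(33176, 568) = 33744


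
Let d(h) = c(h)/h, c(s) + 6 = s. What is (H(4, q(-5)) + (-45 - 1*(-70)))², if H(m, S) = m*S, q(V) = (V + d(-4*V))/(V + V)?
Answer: 446224/625 ≈ 713.96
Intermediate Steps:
c(s) = -6 + s
d(h) = (-6 + h)/h
q(V) = (V - (-6 - 4*V)/(4*V))/(2*V) (q(V) = (V + (-6 - 4*V)/((-4*V)))/(V + V) = (V + (-1/(4*V))*(-6 - 4*V))/((2*V)) = (V - (-6 - 4*V)/(4*V))*(1/(2*V)) = (V - (-6 - 4*V)/(4*V))/(2*V))
H(m, S) = S*m
(H(4, q(-5)) + (-45 - 1*(-70)))² = (((¼)*(3 + 2*(-5) + 2*(-5)²)/(-5)²)*4 + (-45 - 1*(-70)))² = (((¼)*(1/25)*(3 - 10 + 2*25))*4 + (-45 + 70))² = (((¼)*(1/25)*(3 - 10 + 50))*4 + 25)² = (((¼)*(1/25)*43)*4 + 25)² = ((43/100)*4 + 25)² = (43/25 + 25)² = (668/25)² = 446224/625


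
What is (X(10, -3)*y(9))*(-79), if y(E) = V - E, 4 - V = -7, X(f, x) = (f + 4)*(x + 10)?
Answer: -15484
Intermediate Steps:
X(f, x) = (4 + f)*(10 + x)
V = 11 (V = 4 - 1*(-7) = 4 + 7 = 11)
y(E) = 11 - E
(X(10, -3)*y(9))*(-79) = ((40 + 4*(-3) + 10*10 + 10*(-3))*(11 - 1*9))*(-79) = ((40 - 12 + 100 - 30)*(11 - 9))*(-79) = (98*2)*(-79) = 196*(-79) = -15484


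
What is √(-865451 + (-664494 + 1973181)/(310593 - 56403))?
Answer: 3*I*√690353933754970/84730 ≈ 930.29*I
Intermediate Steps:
√(-865451 + (-664494 + 1973181)/(310593 - 56403)) = √(-865451 + 1308687/254190) = √(-865451 + 1308687*(1/254190)) = √(-865451 + 436229/84730) = √(-73329227001/84730) = 3*I*√690353933754970/84730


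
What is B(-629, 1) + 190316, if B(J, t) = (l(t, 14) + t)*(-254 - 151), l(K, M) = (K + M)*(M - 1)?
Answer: 110936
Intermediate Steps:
l(K, M) = (-1 + M)*(K + M) (l(K, M) = (K + M)*(-1 + M) = (-1 + M)*(K + M))
B(J, t) = -73710 - 5670*t (B(J, t) = ((14² - t - 1*14 + t*14) + t)*(-254 - 151) = ((196 - t - 14 + 14*t) + t)*(-405) = ((182 + 13*t) + t)*(-405) = (182 + 14*t)*(-405) = -73710 - 5670*t)
B(-629, 1) + 190316 = (-73710 - 5670*1) + 190316 = (-73710 - 5670) + 190316 = -79380 + 190316 = 110936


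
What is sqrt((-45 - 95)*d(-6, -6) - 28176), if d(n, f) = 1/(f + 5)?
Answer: 2*I*sqrt(7009) ≈ 167.44*I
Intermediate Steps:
d(n, f) = 1/(5 + f)
sqrt((-45 - 95)*d(-6, -6) - 28176) = sqrt((-45 - 95)/(5 - 6) - 28176) = sqrt(-140/(-1) - 28176) = sqrt(-140*(-1) - 28176) = sqrt(140 - 28176) = sqrt(-28036) = 2*I*sqrt(7009)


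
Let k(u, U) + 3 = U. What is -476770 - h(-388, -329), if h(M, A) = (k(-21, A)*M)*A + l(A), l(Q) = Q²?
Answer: 41795453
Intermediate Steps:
k(u, U) = -3 + U
h(M, A) = A² + A*M*(-3 + A) (h(M, A) = ((-3 + A)*M)*A + A² = (M*(-3 + A))*A + A² = A*M*(-3 + A) + A² = A² + A*M*(-3 + A))
-476770 - h(-388, -329) = -476770 - (-329)*(-329 - 388*(-3 - 329)) = -476770 - (-329)*(-329 - 388*(-332)) = -476770 - (-329)*(-329 + 128816) = -476770 - (-329)*128487 = -476770 - 1*(-42272223) = -476770 + 42272223 = 41795453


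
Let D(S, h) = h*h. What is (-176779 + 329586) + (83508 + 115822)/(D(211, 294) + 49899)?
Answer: 4166628335/27267 ≈ 1.5281e+5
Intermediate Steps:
D(S, h) = h²
(-176779 + 329586) + (83508 + 115822)/(D(211, 294) + 49899) = (-176779 + 329586) + (83508 + 115822)/(294² + 49899) = 152807 + 199330/(86436 + 49899) = 152807 + 199330/136335 = 152807 + 199330*(1/136335) = 152807 + 39866/27267 = 4166628335/27267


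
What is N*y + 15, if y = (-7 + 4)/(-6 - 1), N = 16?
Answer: 153/7 ≈ 21.857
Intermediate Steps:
y = 3/7 (y = -3/(-7) = -3*(-⅐) = 3/7 ≈ 0.42857)
N*y + 15 = 16*(3/7) + 15 = 48/7 + 15 = 153/7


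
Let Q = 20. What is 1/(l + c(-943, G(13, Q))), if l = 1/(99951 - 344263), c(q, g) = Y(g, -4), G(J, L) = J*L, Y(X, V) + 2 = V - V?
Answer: -244312/488625 ≈ -0.50000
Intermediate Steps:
Y(X, V) = -2 (Y(X, V) = -2 + (V - V) = -2 + 0 = -2)
c(q, g) = -2
l = -1/244312 (l = 1/(-244312) = -1/244312 ≈ -4.0931e-6)
1/(l + c(-943, G(13, Q))) = 1/(-1/244312 - 2) = 1/(-488625/244312) = -244312/488625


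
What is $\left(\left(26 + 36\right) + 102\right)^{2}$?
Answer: $26896$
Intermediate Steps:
$\left(\left(26 + 36\right) + 102\right)^{2} = \left(62 + 102\right)^{2} = 164^{2} = 26896$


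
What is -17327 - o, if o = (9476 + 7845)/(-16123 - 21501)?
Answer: -651893727/37624 ≈ -17327.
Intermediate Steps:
o = -17321/37624 (o = 17321/(-37624) = 17321*(-1/37624) = -17321/37624 ≈ -0.46037)
-17327 - o = -17327 - 1*(-17321/37624) = -17327 + 17321/37624 = -651893727/37624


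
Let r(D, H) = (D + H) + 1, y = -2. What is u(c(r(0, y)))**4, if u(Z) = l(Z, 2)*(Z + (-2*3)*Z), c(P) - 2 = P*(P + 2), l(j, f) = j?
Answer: 625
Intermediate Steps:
r(D, H) = 1 + D + H
c(P) = 2 + P*(2 + P) (c(P) = 2 + P*(P + 2) = 2 + P*(2 + P))
u(Z) = -5*Z**2 (u(Z) = Z*(Z + (-2*3)*Z) = Z*(Z - 6*Z) = Z*(-5*Z) = -5*Z**2)
u(c(r(0, y)))**4 = (-5*(2 + (1 + 0 - 2)**2 + 2*(1 + 0 - 2))**2)**4 = (-5*(2 + (-1)**2 + 2*(-1))**2)**4 = (-5*(2 + 1 - 2)**2)**4 = (-5*1**2)**4 = (-5*1)**4 = (-5)**4 = 625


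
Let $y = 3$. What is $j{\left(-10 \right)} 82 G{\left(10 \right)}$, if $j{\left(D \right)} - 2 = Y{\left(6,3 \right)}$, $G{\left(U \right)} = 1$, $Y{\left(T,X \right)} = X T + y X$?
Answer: $2378$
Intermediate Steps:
$Y{\left(T,X \right)} = 3 X + T X$ ($Y{\left(T,X \right)} = X T + 3 X = T X + 3 X = 3 X + T X$)
$j{\left(D \right)} = 29$ ($j{\left(D \right)} = 2 + 3 \left(3 + 6\right) = 2 + 3 \cdot 9 = 2 + 27 = 29$)
$j{\left(-10 \right)} 82 G{\left(10 \right)} = 29 \cdot 82 \cdot 1 = 2378 \cdot 1 = 2378$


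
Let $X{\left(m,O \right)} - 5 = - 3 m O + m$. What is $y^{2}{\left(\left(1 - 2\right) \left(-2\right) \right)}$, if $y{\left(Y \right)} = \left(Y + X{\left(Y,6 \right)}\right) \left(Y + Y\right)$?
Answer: $11664$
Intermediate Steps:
$X{\left(m,O \right)} = 5 + m - 3 O m$ ($X{\left(m,O \right)} = 5 + \left(- 3 m O + m\right) = 5 - \left(- m + 3 O m\right) = 5 + m - 3 O m$)
$y{\left(Y \right)} = 2 Y \left(5 - 16 Y\right)$ ($y{\left(Y \right)} = \left(Y + \left(5 + Y - 18 Y\right)\right) \left(Y + Y\right) = \left(Y + \left(5 + Y - 18 Y\right)\right) 2 Y = \left(Y - \left(-5 + 17 Y\right)\right) 2 Y = \left(5 - 16 Y\right) 2 Y = 2 Y \left(5 - 16 Y\right)$)
$y^{2}{\left(\left(1 - 2\right) \left(-2\right) \right)} = \left(2 \left(1 - 2\right) \left(-2\right) \left(5 - 16 \left(1 - 2\right) \left(-2\right)\right)\right)^{2} = \left(2 \left(\left(-1\right) \left(-2\right)\right) \left(5 - 16 \left(\left(-1\right) \left(-2\right)\right)\right)\right)^{2} = \left(2 \cdot 2 \left(5 - 32\right)\right)^{2} = \left(2 \cdot 2 \left(-27\right)\right)^{2} = \left(-108\right)^{2} = 11664$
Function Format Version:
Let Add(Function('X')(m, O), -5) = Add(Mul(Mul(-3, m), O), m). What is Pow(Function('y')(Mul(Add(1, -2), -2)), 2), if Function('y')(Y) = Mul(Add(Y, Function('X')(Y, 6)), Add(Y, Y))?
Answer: 11664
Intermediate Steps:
Function('X')(m, O) = Add(5, m, Mul(-3, O, m)) (Function('X')(m, O) = Add(5, Add(Mul(Mul(-3, m), O), m)) = Add(5, Add(Mul(-3, O, m), m)) = Add(5, Add(m, Mul(-3, O, m))) = Add(5, m, Mul(-3, O, m)))
Function('y')(Y) = Mul(2, Y, Add(5, Mul(-16, Y))) (Function('y')(Y) = Mul(Add(Y, Add(5, Y, Mul(-3, 6, Y))), Add(Y, Y)) = Mul(Add(Y, Add(5, Y, Mul(-18, Y))), Mul(2, Y)) = Mul(Add(Y, Add(5, Mul(-17, Y))), Mul(2, Y)) = Mul(Add(5, Mul(-16, Y)), Mul(2, Y)) = Mul(2, Y, Add(5, Mul(-16, Y))))
Pow(Function('y')(Mul(Add(1, -2), -2)), 2) = Pow(Mul(2, Mul(Add(1, -2), -2), Add(5, Mul(-16, Mul(Add(1, -2), -2)))), 2) = Pow(Mul(2, Mul(-1, -2), Add(5, Mul(-16, Mul(-1, -2)))), 2) = Pow(Mul(2, 2, Add(5, Mul(-16, 2))), 2) = Pow(Mul(2, 2, Add(5, -32)), 2) = Pow(Mul(2, 2, -27), 2) = Pow(-108, 2) = 11664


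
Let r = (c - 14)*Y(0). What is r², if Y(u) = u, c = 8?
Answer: 0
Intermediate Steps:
r = 0 (r = (8 - 14)*0 = -6*0 = 0)
r² = 0² = 0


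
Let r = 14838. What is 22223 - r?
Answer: 7385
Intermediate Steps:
22223 - r = 22223 - 1*14838 = 22223 - 14838 = 7385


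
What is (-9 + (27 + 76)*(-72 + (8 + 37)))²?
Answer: 7784100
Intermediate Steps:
(-9 + (27 + 76)*(-72 + (8 + 37)))² = (-9 + 103*(-72 + 45))² = (-9 + 103*(-27))² = (-9 - 2781)² = (-2790)² = 7784100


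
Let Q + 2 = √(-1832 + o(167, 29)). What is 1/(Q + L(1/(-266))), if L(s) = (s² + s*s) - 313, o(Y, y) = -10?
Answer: -394254873082/126495726389089 - 1251602884*I*√1842/126495726389089 ≈ -0.0031167 - 0.00042465*I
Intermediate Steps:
L(s) = -313 + 2*s² (L(s) = (s² + s²) - 313 = 2*s² - 313 = -313 + 2*s²)
Q = -2 + I*√1842 (Q = -2 + √(-1832 - 10) = -2 + √(-1842) = -2 + I*√1842 ≈ -2.0 + 42.919*I)
1/(Q + L(1/(-266))) = 1/((-2 + I*√1842) + (-313 + 2*(1/(-266))²)) = 1/((-2 + I*√1842) + (-313 + 2*(-1/266)²)) = 1/((-2 + I*√1842) + (-313 + 2*(1/70756))) = 1/((-2 + I*√1842) + (-313 + 1/35378)) = 1/((-2 + I*√1842) - 11073313/35378) = 1/(-11144069/35378 + I*√1842)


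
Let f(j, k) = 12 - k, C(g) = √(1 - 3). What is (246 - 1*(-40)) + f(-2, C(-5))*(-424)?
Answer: -4802 + 424*I*√2 ≈ -4802.0 + 599.63*I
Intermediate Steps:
C(g) = I*√2 (C(g) = √(-2) = I*√2)
(246 - 1*(-40)) + f(-2, C(-5))*(-424) = (246 - 1*(-40)) + (12 - I*√2)*(-424) = (246 + 40) + (12 - I*√2)*(-424) = 286 + (-5088 + 424*I*√2) = -4802 + 424*I*√2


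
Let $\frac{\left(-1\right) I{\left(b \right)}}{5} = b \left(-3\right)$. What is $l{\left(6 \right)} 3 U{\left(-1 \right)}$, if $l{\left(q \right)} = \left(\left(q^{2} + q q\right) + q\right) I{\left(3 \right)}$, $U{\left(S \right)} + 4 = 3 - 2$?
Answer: $-31590$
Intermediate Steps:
$I{\left(b \right)} = 15 b$ ($I{\left(b \right)} = - 5 b \left(-3\right) = - 5 \left(- 3 b\right) = 15 b$)
$U{\left(S \right)} = -3$ ($U{\left(S \right)} = -4 + \left(3 - 2\right) = -4 + 1 = -3$)
$l{\left(q \right)} = 45 q + 90 q^{2}$ ($l{\left(q \right)} = \left(\left(q^{2} + q q\right) + q\right) 15 \cdot 3 = \left(\left(q^{2} + q^{2}\right) + q\right) 45 = \left(2 q^{2} + q\right) 45 = \left(q + 2 q^{2}\right) 45 = 45 q + 90 q^{2}$)
$l{\left(6 \right)} 3 U{\left(-1 \right)} = 45 \cdot 6 \left(1 + 2 \cdot 6\right) 3 \left(-3\right) = 45 \cdot 6 \left(1 + 12\right) 3 \left(-3\right) = 45 \cdot 6 \cdot 13 \cdot 3 \left(-3\right) = 3510 \cdot 3 \left(-3\right) = 10530 \left(-3\right) = -31590$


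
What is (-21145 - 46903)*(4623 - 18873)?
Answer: 969684000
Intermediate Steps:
(-21145 - 46903)*(4623 - 18873) = -68048*(-14250) = 969684000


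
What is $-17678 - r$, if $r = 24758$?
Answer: $-42436$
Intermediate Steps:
$-17678 - r = -17678 - 24758 = -42436$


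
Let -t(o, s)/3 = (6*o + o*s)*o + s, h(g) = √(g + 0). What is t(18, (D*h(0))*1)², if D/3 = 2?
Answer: 34012224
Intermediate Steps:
D = 6 (D = 3*2 = 6)
h(g) = √g
t(o, s) = -3*s - 3*o*(6*o + o*s) (t(o, s) = -3*((6*o + o*s)*o + s) = -3*(o*(6*o + o*s) + s) = -3*(s + o*(6*o + o*s)) = -3*s - 3*o*(6*o + o*s))
t(18, (D*h(0))*1)² = (-18*18² - 3*6*√0 - 3*(6*√0)*1*18²)² = (-18*324 - 3*6*0 - 3*(6*0)*1*324)² = (-5832 - 0 - 3*0*1*324)² = (-5832 - 3*0 - 3*0*324)² = (-5832 + 0 + 0)² = (-5832)² = 34012224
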